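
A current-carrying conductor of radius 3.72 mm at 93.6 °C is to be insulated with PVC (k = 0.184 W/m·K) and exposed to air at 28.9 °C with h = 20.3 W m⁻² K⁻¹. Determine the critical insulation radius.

r_cr = 0.906 cm

For a cylinder, r_cr = k_ins/h = 0.184/20.3 = 0.00906 m = 0.906 cm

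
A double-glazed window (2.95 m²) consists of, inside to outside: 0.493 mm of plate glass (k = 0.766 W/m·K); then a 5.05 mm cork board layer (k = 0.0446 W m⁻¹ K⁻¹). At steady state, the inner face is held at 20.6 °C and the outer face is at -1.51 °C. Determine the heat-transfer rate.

Treat each layer as a resistance in series:
  R_plate glass = L/(kA) = 4.93×10^-4/(0.766·2.95) = 2.182×10^-4 K/W
  R_cork board = L/(kA) = 0.00505/(0.0446·2.95) = 0.03838 K/W
ΣR = 2.182×10^-4 + 0.03838 = 0.03860 K/W
Q = ΔT/ΣR = (20.6 °C − -1.51 °C)/0.03860 = 573 W

Q = 573 W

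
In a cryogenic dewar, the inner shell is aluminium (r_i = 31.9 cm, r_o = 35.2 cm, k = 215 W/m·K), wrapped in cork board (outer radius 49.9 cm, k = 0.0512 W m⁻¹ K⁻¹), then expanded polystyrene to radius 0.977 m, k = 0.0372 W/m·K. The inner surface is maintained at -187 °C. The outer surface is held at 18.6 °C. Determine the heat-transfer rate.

Q = 60.5 W

Resistance network (inner→outer):
  R_aluminium = (1/0.319 − 1/0.352)/(4πk) = 0.2939/(4π·215) = 1.088×10^-4 K/W
  R_cork board = (1/0.352 − 1/0.499)/(4πk) = 0.8369/(4π·0.0512) = 1.301 K/W
  R_expanded polystyrene = (1/0.499 − 1/0.977)/(4πk) = 0.9805/(4π·0.0372) = 2.097 K/W
ΣR = 1.088×10^-4 + 1.301 + 2.097 = 3.398 K/W
Q = ΔT/ΣR = (-187 °C − 18.6 °C)/3.398 = -60.5 W
(Negative Q ⇒ heat flows inward; heat gain = 60.5 W.)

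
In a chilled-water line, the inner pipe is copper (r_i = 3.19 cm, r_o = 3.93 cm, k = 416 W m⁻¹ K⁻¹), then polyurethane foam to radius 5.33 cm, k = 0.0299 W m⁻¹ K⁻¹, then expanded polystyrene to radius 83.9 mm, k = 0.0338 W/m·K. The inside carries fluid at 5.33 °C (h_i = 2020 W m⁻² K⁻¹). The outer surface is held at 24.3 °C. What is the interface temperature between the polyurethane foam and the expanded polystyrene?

Resistance network (inner→outer):
  R'_conv,in = 1/(2πr h) = 1/(2π·0.0319·2020) = 0.002470 m·K/W
  R'_copper = ln(0.0393/0.0319)/(2πk) = 0.2086/(2π·416) = 7.981×10^-5 m·K/W
  R'_polyurethane foam = ln(0.0533/0.0393)/(2πk) = 0.3047/(2π·0.0299) = 1.622 m·K/W
  R'_expanded polystyrene = ln(0.0839/0.0533)/(2πk) = 0.4537/(2π·0.0338) = 2.136 m·K/W
ΣR = 0.002470 + 7.981×10^-5 + 1.622 + 2.136 = 3.761 m·K/W
Q' = ΔT/ΣR = (5.33 °C − 24.3 °C)/3.761 = -5.044 W/m
From the inner boundary to the polyurethane foam/expanded polystyrene interface, ΣR_partial = 1.625 m·K/W.
T_interface = T_in − Q'·ΣR_partial = 5.33 °C − (-5.044)(1.625) = 13.5 °C

T = 13.5 °C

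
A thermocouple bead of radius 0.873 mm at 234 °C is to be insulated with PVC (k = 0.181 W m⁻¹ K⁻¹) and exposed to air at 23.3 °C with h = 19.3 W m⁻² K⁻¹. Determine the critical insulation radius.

For a sphere, r_cr = 2k_ins/h = 2·0.181/19.3 = 0.0188 m = 1.88 cm

r_cr = 1.88 cm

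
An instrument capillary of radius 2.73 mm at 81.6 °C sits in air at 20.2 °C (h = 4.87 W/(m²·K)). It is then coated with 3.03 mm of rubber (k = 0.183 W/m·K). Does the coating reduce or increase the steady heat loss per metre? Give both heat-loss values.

Critical radius for a cylinder: r_cr = k/h = 0.0376 m = 3.76 cm.
Outer radius after coating: r₂ = 0.00273 + 0.00303 = 0.00576 m.
Since r₁ < r_cr and r₂ ≤ r_cr, the coating moves toward the maximum at r_cr — heat loss rises.
Bare: R = 1/(2πr₁h) = 11.97 m·K/W; Q = 61.4/11.97 = 5.13 W/m.
Coated: R = R_cond + R_conv = 6.323 m·K/W; Q = 61.4/6.323 = 9.71 W/m.

increases: 5.13 → 9.71 W/m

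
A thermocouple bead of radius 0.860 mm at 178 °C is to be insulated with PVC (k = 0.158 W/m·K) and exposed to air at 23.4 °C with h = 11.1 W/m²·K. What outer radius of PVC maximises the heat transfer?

r_cr = 2.85 cm

For a sphere, r_cr = 2k_ins/h = 2·0.158/11.1 = 0.0285 m = 2.85 cm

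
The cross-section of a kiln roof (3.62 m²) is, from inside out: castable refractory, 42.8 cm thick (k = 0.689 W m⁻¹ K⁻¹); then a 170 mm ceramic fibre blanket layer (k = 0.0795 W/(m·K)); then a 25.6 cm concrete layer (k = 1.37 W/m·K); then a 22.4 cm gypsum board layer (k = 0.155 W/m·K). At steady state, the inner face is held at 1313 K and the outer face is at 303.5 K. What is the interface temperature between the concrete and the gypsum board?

T = 636 K

Series thermal resistances, inner to outer:
  R_castable refractory = L/(kA) = 0.428/(0.689·3.62) = 0.1716 K/W
  R_ceramic fibre blanket = L/(kA) = 0.170/(0.0795·3.62) = 0.5907 K/W
  R_concrete = L/(kA) = 0.256/(1.37·3.62) = 0.05162 K/W
  R_gypsum board = L/(kA) = 0.224/(0.155·3.62) = 0.3992 K/W
ΣR = 0.1716 + 0.5907 + 0.05162 + 0.3992 = 1.213 K/W
Q = ΔT/ΣR = (1313 K − 303.5 K)/1.213 = 832.2 W
From the inner boundary to the concrete/gypsum board interface, ΣR_partial = 0.8139 K/W.
T_interface = T_in − Q·ΣR_partial = 1313 K − (832.2)(0.8139) = 636 K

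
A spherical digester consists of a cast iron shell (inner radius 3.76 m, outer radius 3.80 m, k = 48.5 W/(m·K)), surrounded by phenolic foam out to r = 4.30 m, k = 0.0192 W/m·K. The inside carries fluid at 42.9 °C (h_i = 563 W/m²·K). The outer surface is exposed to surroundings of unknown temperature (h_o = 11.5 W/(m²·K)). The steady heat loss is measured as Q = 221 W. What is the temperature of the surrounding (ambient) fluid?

T_out = 14.8 °C

Sum the resistances:
  R_conv,in = 1/(4πr²h) = 1/(4π·3.76²·563) = 9.998×10^-6 K/W
  R_cast iron = (1/3.76 − 1/3.80)/(4πk) = 0.002800/(4π·48.5) = 4.593×10^-6 K/W
  R_phenolic foam = (1/3.80 − 1/4.30)/(4πk) = 0.03060/(4π·0.0192) = 0.1268 K/W
  R_conv,out = 1/(4πr²h) = 1/(4π·4.30²·11.5) = 3.742×10^-4 K/W
ΣR = 0.1272 K/W
ΔT = Q·ΣR = 221 × 0.1272 = 28.11 K
Heat flows outward, so T_out = T_in − ΔT = 42.9 − 28.11 = 14.8 °C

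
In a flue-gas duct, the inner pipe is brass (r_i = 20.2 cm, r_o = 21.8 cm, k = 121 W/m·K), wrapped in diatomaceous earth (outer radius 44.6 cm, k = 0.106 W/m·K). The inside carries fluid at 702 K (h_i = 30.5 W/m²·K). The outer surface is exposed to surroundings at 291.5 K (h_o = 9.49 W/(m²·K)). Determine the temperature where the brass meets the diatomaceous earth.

Resistance network (inner→outer):
  R'_conv,in = 1/(2πr h) = 1/(2π·0.202·30.5) = 0.02583 m·K/W
  R'_brass = ln(0.218/0.202)/(2πk) = 0.07623/(2π·121) = 1.003×10^-4 m·K/W
  R'_diatomaceous earth = ln(0.446/0.218)/(2πk) = 0.7158/(2π·0.106) = 1.075 m·K/W
  R'_conv,out = 1/(2πr h) = 1/(2π·0.446·9.49) = 0.03760 m·K/W
ΣR = 0.02583 + 1.003×10^-4 + 1.075 + 0.03760 = 1.139 m·K/W
Q' = ΔT/ΣR = (702 K − 291.5 K)/1.139 = 360.4 W/m
From the inner boundary to the brass/diatomaceous earth interface, ΣR_partial = 0.02593 m·K/W.
T_interface = T_in − Q'·ΣR_partial = 702 K − (360.4)(0.02593) = 693 K

T = 693 K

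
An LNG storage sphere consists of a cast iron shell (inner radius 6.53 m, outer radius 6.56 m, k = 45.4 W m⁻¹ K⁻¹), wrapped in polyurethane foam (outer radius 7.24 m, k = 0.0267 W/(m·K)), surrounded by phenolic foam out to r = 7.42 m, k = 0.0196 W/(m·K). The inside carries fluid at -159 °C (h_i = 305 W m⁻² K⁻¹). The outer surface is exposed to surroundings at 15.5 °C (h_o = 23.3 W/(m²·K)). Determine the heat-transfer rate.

Series thermal resistances, inner to outer:
  R_conv,in = 1/(4πr²h) = 1/(4π·6.53²·305) = 6.119×10^-6 K/W
  R_cast iron = (1/6.53 − 1/6.56)/(4πk) = 7.003×10^-4/(4π·45.4) = 1.228×10^-6 K/W
  R_polyurethane foam = (1/6.56 − 1/7.24)/(4πk) = 0.01432/(4π·0.0267) = 0.04267 K/W
  R_phenolic foam = (1/7.24 − 1/7.42)/(4πk) = 0.003351/(4π·0.0196) = 0.01360 K/W
  R_conv,out = 1/(4πr²h) = 1/(4π·7.42²·23.3) = 6.203×10^-5 K/W
ΣR = 6.119×10^-6 + 1.228×10^-6 + 0.04267 + 0.01360 + 6.203×10^-5 = 0.05634 K/W
Q = ΔT/ΣR = (-159 °C − 15.5 °C)/0.05634 = -3100 W
(Negative Q ⇒ heat flows inward; heat gain = 3100 W.)

Q = 3.10 kW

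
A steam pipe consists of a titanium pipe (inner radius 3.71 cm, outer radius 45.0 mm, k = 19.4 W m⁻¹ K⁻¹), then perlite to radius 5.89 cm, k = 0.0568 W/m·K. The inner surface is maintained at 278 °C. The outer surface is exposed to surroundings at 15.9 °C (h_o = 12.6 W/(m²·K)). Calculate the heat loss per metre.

Q' = 270 W/m

Resistance network (inner→outer):
  R'_titanium = ln(0.0450/0.0371)/(2πk) = 0.1930/(2π·19.4) = 0.001584 m·K/W
  R'_perlite = ln(0.0589/0.0450)/(2πk) = 0.2692/(2π·0.0568) = 0.7542 m·K/W
  R'_conv,out = 1/(2πr h) = 1/(2π·0.0589·12.6) = 0.2145 m·K/W
ΣR = 0.001584 + 0.7542 + 0.2145 = 0.9703 m·K/W
Q' = ΔT/ΣR = (278 °C − 15.9 °C)/0.9703 = 270 W/m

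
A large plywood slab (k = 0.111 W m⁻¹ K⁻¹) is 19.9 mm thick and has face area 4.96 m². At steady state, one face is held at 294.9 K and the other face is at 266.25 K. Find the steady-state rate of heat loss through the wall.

Q = 793 W

Q = kA·ΔT/L = 0.111 × 4.96 × |294.9 K − 266.25 K| / 0.0199 = 793 W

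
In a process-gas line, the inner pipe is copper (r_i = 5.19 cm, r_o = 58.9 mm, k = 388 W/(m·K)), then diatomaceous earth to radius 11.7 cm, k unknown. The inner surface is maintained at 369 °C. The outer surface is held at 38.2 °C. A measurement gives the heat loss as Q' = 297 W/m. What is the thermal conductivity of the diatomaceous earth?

ΣR = ΔT/Q' = |369 − 38.2|/297 = 1.114 m·K/W
Known resistances:
  R'_copper = ln(0.0589/0.0519)/(2πk) = 0.1265/(2π·388) = 5.190×10^-5 m·K/W
R_diatomaceous earth = ΣR − ΣR_known = 1.114 − 5.190×10^-5 = 1.114 m·K/W
ln(r₂/r₁)/(2πk) = 1.114 ⇒ k = 0.6863/(2π·1.114) = 0.0981 W/m·K

k = 0.0981 W/m·K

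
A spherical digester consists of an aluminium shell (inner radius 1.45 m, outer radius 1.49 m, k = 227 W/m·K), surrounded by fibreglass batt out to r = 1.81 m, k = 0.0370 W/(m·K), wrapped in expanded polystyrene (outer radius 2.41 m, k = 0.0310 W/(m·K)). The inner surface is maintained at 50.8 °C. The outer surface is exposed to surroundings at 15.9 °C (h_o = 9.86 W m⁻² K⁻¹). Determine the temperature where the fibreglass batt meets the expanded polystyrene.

T = 36.2 °C

Treat each layer as a resistance in series:
  R_aluminium = (1/1.45 − 1/1.49)/(4πk) = 0.01851/(4π·227) = 6.490×10^-6 K/W
  R_fibreglass batt = (1/1.49 − 1/1.81)/(4πk) = 0.1187/(4π·0.0370) = 0.2552 K/W
  R_expanded polystyrene = (1/1.81 − 1/2.41)/(4πk) = 0.1375/(4π·0.0310) = 0.3531 K/W
  R_conv,out = 1/(4πr²h) = 1/(4π·2.41²·9.86) = 0.001390 K/W
ΣR = 6.490×10^-6 + 0.2552 + 0.3531 + 0.001390 = 0.6097 K/W
Q = ΔT/ΣR = (50.8 °C − 15.9 °C)/0.6097 = 57.24 W
From the inner boundary to the fibreglass batt/expanded polystyrene interface, ΣR_partial = 0.2552 K/W.
T_interface = T_in − Q·ΣR_partial = 50.8 °C − (57.24)(0.2552) = 36.2 °C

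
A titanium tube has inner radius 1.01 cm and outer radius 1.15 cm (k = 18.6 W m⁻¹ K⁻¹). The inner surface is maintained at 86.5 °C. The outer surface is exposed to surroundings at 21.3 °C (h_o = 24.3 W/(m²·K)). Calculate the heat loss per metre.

Q' = 114 W/m

Treat each layer as a resistance in series:
  R'_titanium = ln(0.0115/0.0101)/(2πk) = 0.1298/(2π·18.6) = 0.001111 m·K/W
  R'_conv,out = 1/(2πr h) = 1/(2π·0.0115·24.3) = 0.5695 m·K/W
ΣR = 0.001111 + 0.5695 = 0.5706 m·K/W
Q' = ΔT/ΣR = (86.5 °C − 21.3 °C)/0.5706 = 114 W/m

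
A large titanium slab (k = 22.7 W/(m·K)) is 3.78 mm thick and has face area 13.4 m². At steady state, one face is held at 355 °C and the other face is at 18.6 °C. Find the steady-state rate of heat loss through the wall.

Q = kA·ΔT/L = 22.7 × 13.4 × |355 °C − 18.6 °C| / 0.00378 = 2.71×10^7 W

Q = 27100 kW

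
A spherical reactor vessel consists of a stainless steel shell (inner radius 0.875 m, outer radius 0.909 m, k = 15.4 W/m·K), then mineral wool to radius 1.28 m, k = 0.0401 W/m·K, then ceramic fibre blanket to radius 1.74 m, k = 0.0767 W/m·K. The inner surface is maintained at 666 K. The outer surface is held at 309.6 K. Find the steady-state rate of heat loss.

Series thermal resistances, inner to outer:
  R_stainless steel = (1/0.875 − 1/0.909)/(4πk) = 0.04275/(4π·15.4) = 2.209×10^-4 K/W
  R_mineral wool = (1/0.909 − 1/1.28)/(4πk) = 0.3189/(4π·0.0401) = 0.6328 K/W
  R_ceramic fibre blanket = (1/1.28 − 1/1.74)/(4πk) = 0.2065/(4π·0.0767) = 0.2143 K/W
ΣR = 2.209×10^-4 + 0.6328 + 0.2143 = 0.8473 K/W
Q = ΔT/ΣR = (666 K − 309.6 K)/0.8473 = 421 W

Q = 421 W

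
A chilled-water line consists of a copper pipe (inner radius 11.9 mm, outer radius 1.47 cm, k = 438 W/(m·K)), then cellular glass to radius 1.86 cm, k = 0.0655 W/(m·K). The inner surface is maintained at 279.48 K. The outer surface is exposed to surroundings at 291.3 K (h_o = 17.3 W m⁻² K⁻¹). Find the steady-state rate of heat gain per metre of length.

Series thermal resistances, inner to outer:
  R'_copper = ln(0.0147/0.0119)/(2πk) = 0.2113/(2π·438) = 7.678×10^-5 m·K/W
  R'_cellular glass = ln(0.0186/0.0147)/(2πk) = 0.2353/(2π·0.0655) = 0.5718 m·K/W
  R'_conv,out = 1/(2πr h) = 1/(2π·0.0186·17.3) = 0.4946 m·K/W
ΣR = 7.678×10^-5 + 0.5718 + 0.4946 = 1.066 m·K/W
Q' = ΔT/ΣR = (279.48 K − 291.3 K)/1.066 = -11.1 W/m
(Negative Q' ⇒ heat flows inward; heat gain = 11.1 W/m.)

Q' = 11.1 W/m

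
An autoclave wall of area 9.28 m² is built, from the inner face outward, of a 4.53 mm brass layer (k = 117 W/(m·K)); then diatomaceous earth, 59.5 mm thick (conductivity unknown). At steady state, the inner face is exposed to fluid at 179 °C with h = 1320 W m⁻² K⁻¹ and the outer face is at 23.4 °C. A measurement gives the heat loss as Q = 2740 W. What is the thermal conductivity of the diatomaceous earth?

ΣR = ΔT/Q = |179 − 23.4|/2740 = 0.05679 K/W
Known resistances:
  R_conv,in = 1/(hA) = 1/(1320·9.28) = 8.164×10^-5 K/W
  R_brass = L/(kA) = 0.00453/(117·9.28) = 4.172×10^-6 K/W
R_diatomaceous earth = ΣR − ΣR_known = 0.05679 − 8.581×10^-5 = 0.05670 K/W
L/(kA) = 0.05670 ⇒ k = 0.0595/(0.05670·9.28) = 0.113 W/m·K

k = 0.113 W/m·K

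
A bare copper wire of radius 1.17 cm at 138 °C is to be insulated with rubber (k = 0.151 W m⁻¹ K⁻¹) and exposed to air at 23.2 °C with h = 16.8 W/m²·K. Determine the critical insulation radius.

r_cr = 0.899 cm

For a cylinder, r_cr = k_ins/h = 0.151/16.8 = 0.00899 m = 0.899 cm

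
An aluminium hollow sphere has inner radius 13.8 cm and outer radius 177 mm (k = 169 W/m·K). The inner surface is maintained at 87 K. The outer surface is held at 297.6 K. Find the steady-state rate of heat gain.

Q = 4πk·ΔT/(1/r₁ − 1/r₂) = 4π × 169 × 210.6 / (1/0.138 − 1/0.177) = 2.80×10^5 W

Q = 2.80×10^5 W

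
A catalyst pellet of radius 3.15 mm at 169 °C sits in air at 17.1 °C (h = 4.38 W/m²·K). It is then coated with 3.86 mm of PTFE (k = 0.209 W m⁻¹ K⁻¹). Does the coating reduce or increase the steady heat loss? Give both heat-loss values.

increases: 0.0830 → 0.348 W

Critical radius for a sphere: r_cr = 2k/h = 0.0954 m = 9.54 cm.
Outer radius after coating: r₂ = 0.00315 + 0.00386 = 0.00701 m.
Since r₁ < r_cr and r₂ ≤ r_cr, the coating moves toward the maximum at r_cr — heat loss rises.
Bare: R = 1/(4πr₁²h) = 1831 K/W; Q = 151.9/1831 = 0.0830 W.
Coated: R = R_cond + R_conv = 436.3 K/W; Q = 151.9/436.3 = 0.348 W.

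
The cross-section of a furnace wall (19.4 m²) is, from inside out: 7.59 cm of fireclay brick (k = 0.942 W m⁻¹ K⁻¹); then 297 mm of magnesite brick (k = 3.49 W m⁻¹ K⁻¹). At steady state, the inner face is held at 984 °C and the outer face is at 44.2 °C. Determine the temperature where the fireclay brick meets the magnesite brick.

Resistance network (inner→outer):
  R_fireclay brick = L/(kA) = 0.0759/(0.942·19.4) = 0.004153 K/W
  R_magnesite brick = L/(kA) = 0.297/(3.49·19.4) = 0.004387 K/W
ΣR = 0.004153 + 0.004387 = 0.008540 K/W
Q = ΔT/ΣR = (984 °C − 44.2 °C)/0.008540 = 1.100×10^5 W
From the inner boundary to the fireclay brick/magnesite brick interface, ΣR_partial = 0.004153 K/W.
T_interface = T_in − Q·ΣR_partial = 984 °C − (1.100×10^5)(0.004153) = 527 °C

T = 527 °C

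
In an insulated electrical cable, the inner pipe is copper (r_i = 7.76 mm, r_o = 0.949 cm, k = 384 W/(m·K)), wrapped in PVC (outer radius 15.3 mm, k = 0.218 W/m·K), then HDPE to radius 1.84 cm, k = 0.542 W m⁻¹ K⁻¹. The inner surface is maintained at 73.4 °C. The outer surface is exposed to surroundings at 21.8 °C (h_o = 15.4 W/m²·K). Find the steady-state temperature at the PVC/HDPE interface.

Treat each layer as a resistance in series:
  R'_copper = ln(0.00949/0.00776)/(2πk) = 0.2013/(2π·384) = 8.341×10^-5 m·K/W
  R'_PVC = ln(0.0153/0.00949)/(2πk) = 0.4776/(2π·0.218) = 0.3487 m·K/W
  R'_HDPE = ln(0.0184/0.0153)/(2πk) = 0.1845/(2π·0.542) = 0.05418 m·K/W
  R'_conv,out = 1/(2πr h) = 1/(2π·0.0184·15.4) = 0.5617 m·K/W
ΣR = 8.341×10^-5 + 0.3487 + 0.05418 + 0.5617 = 0.9647 m·K/W
Q' = ΔT/ΣR = (73.4 °C − 21.8 °C)/0.9647 = 53.49 W/m
From the inner boundary to the PVC/HDPE interface, ΣR_partial = 0.3488 m·K/W.
T_interface = T_in − Q'·ΣR_partial = 73.4 °C − (53.49)(0.3488) = 54.7 °C

T = 54.7 °C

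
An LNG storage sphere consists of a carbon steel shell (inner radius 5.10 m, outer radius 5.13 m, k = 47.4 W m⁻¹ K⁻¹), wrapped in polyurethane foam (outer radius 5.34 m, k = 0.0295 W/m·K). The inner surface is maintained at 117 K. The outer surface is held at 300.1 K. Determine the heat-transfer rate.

Q = 8850 W

Resistance network (inner→outer):
  R_carbon steel = (1/5.10 − 1/5.13)/(4πk) = 0.001147/(4π·47.4) = 1.925×10^-6 K/W
  R_polyurethane foam = (1/5.13 − 1/5.34)/(4πk) = 0.007666/(4π·0.0295) = 0.02068 K/W
ΣR = 1.925×10^-6 + 0.02068 = 0.02068 K/W
Q = ΔT/ΣR = (117 K − 300.1 K)/0.02068 = -8850 W
(Negative Q ⇒ heat flows inward; heat gain = 8850 W.)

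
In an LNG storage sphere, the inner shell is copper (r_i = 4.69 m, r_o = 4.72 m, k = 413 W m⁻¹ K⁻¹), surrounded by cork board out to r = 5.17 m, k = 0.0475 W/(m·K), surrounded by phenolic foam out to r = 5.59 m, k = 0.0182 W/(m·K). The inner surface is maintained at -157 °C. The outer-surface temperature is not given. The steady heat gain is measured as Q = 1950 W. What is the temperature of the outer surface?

T_out = 27.2 °C

Series resistances:
  R_copper = (1/4.69 − 1/4.72)/(4πk) = 0.001355/(4π·413) = 2.611×10^-7 K/W
  R_cork board = (1/4.72 − 1/5.17)/(4πk) = 0.01844/(4π·0.0475) = 0.03089 K/W
  R_phenolic foam = (1/5.17 − 1/5.59)/(4πk) = 0.01453/(4π·0.0182) = 0.06354 K/W
ΣR = 0.09444 K/W
ΔT = Q·ΣR = 1950 × 0.09444 = 184.2 K
Heat flows inward, so T_out = T_in + ΔT = -157 + 184.2 = 27.2 °C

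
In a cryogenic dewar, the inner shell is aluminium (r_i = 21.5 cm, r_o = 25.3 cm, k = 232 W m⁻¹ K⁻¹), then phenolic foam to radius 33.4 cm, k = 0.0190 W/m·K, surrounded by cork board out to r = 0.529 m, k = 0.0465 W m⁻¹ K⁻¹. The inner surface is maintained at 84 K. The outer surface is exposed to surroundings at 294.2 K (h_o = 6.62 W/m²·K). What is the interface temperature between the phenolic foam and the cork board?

Treat each layer as a resistance in series:
  R_aluminium = (1/0.215 − 1/0.253)/(4πk) = 0.6986/(4π·232) = 2.396×10^-4 K/W
  R_phenolic foam = (1/0.253 − 1/0.334)/(4πk) = 0.9586/(4π·0.0190) = 4.015 K/W
  R_cork board = (1/0.334 − 1/0.529)/(4πk) = 1.104/(4π·0.0465) = 1.889 K/W
  R_conv,out = 1/(4πr²h) = 1/(4π·0.529²·6.62) = 0.04296 K/W
ΣR = 2.396×10^-4 + 4.015 + 1.889 + 0.04296 = 5.947 K/W
Q = ΔT/ΣR = (84 K − 294.2 K)/5.947 = -35.35 W
From the inner boundary to the phenolic foam/cork board interface, ΣR_partial = 4.015 K/W.
T_interface = T_in − Q·ΣR_partial = 84 K − (-35.35)(4.015) = 225.9 K

T = 225.9 K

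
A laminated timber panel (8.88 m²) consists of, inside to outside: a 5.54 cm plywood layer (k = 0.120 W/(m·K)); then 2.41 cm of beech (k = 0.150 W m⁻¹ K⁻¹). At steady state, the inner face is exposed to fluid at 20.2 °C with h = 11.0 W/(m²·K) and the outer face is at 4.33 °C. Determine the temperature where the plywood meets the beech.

Treat each layer as a resistance in series:
  R_conv,in = 1/(hA) = 1/(11.0·8.88) = 0.01024 K/W
  R_plywood = L/(kA) = 0.0554/(0.120·8.88) = 0.05199 K/W
  R_beech = L/(kA) = 0.0241/(0.150·8.88) = 0.01809 K/W
ΣR = 0.01024 + 0.05199 + 0.01809 = 0.08032 K/W
Q = ΔT/ΣR = (20.2 °C − 4.33 °C)/0.08032 = 197.6 W
From the inner boundary to the plywood/beech interface, ΣR_partial = 0.06223 K/W.
T_interface = T_in − Q·ΣR_partial = 20.2 °C − (197.6)(0.06223) = 7.90 °C

T = 7.90 °C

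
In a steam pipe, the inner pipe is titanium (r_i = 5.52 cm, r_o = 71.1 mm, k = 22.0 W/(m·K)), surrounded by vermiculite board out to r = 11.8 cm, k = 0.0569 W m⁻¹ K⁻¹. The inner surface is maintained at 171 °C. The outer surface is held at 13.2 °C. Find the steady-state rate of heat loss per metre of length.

Resistance network (inner→outer):
  R'_titanium = ln(0.0711/0.0552)/(2πk) = 0.2531/(2π·22.0) = 0.001831 m·K/W
  R'_vermiculite board = ln(0.118/0.0711)/(2πk) = 0.5066/(2π·0.0569) = 1.417 m·K/W
ΣR = 0.001831 + 1.417 = 1.419 m·K/W
Q' = ΔT/ΣR = (171 °C − 13.2 °C)/1.419 = 111 W/m

Q' = 111 W/m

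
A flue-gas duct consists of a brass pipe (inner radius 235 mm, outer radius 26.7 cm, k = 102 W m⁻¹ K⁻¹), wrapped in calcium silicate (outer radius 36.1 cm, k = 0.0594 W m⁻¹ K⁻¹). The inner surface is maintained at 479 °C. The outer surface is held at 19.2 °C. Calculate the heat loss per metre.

Series thermal resistances, inner to outer:
  R'_brass = ln(0.267/0.235)/(2πk) = 0.1277/(2π·102) = 1.992×10^-4 m·K/W
  R'_calcium silicate = ln(0.361/0.267)/(2πk) = 0.3016/(2π·0.0594) = 0.8082 m·K/W
ΣR = 1.992×10^-4 + 0.8082 = 0.8084 m·K/W
Q' = ΔT/ΣR = (479 °C − 19.2 °C)/0.8084 = 569 W/m

Q' = 569 W/m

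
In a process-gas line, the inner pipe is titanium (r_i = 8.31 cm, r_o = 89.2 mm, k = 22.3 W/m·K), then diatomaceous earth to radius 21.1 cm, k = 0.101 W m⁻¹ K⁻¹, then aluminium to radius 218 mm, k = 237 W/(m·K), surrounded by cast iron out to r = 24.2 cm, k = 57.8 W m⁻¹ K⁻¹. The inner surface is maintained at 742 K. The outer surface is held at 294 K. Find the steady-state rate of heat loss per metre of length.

Q' = 330 W/m

Treat each layer as a resistance in series:
  R'_titanium = ln(0.0892/0.0831)/(2πk) = 0.07084/(2π·22.3) = 5.056×10^-4 m·K/W
  R'_diatomaceous earth = ln(0.211/0.0892)/(2πk) = 0.8610/(2π·0.101) = 1.357 m·K/W
  R'_aluminium = ln(0.218/0.211)/(2πk) = 0.03264/(2π·237) = 2.192×10^-5 m·K/W
  R'_cast iron = ln(0.242/0.218)/(2πk) = 0.1044/(2π·57.8) = 2.876×10^-4 m·K/W
ΣR = 5.056×10^-4 + 1.357 + 2.192×10^-5 + 2.876×10^-4 = 1.358 m·K/W
Q' = ΔT/ΣR = (742 K − 294 K)/1.358 = 330 W/m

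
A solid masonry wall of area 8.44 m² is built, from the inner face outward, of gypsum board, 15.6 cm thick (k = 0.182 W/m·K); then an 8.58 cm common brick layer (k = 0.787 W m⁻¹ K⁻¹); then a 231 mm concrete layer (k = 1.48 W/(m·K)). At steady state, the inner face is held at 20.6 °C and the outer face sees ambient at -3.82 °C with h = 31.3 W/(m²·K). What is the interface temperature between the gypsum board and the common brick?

T = 2.46 °C

Resistance network (inner→outer):
  R_gypsum board = L/(kA) = 0.156/(0.182·8.44) = 0.1016 K/W
  R_common brick = L/(kA) = 0.0858/(0.787·8.44) = 0.01292 K/W
  R_concrete = L/(kA) = 0.231/(1.48·8.44) = 0.01849 K/W
  R_conv,out = 1/(hA) = 1/(31.3·8.44) = 0.003785 K/W
ΣR = 0.1016 + 0.01292 + 0.01849 + 0.003785 = 0.1368 K/W
Q = ΔT/ΣR = (20.6 °C − -3.82 °C)/0.1368 = 178.5 W
From the inner boundary to the gypsum board/common brick interface, ΣR_partial = 0.1016 K/W.
T_interface = T_in − Q·ΣR_partial = 20.6 °C − (178.5)(0.1016) = 2.46 °C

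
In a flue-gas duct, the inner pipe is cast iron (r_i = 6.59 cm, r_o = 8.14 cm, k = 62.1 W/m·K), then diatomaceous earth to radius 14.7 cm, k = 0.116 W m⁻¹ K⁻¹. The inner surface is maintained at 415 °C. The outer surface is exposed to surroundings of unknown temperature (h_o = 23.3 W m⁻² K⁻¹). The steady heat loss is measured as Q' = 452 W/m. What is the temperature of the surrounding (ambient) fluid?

Series resistances:
  R'_cast iron = ln(0.0814/0.0659)/(2πk) = 0.2112/(2π·62.1) = 5.414×10^-4 m·K/W
  R'_diatomaceous earth = ln(0.147/0.0814)/(2πk) = 0.5911/(2π·0.116) = 0.8109 m·K/W
  R'_conv,out = 1/(2πr h) = 1/(2π·0.147·23.3) = 0.04647 m·K/W
ΣR = 0.8580 m·K/W
ΔT = Q'·ΣR = 452 × 0.8580 = 387.8 K
Heat flows outward, so T_out = T_in − ΔT = 415 − 387.8 = 27.2 °C

T_out = 27.2 °C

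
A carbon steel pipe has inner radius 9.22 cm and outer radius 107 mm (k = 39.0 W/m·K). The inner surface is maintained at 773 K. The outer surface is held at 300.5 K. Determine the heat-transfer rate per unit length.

Q' = 778 kW/m

Q' = 2πk·ΔT/ln(r₂/r₁) = 2π × 39.0 × 472.5 / ln(0.107/0.0922) = 7.78×10^5 W/m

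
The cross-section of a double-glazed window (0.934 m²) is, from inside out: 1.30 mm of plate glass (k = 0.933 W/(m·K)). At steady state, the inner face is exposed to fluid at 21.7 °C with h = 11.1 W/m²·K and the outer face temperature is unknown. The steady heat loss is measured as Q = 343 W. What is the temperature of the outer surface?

Series resistances:
  R_conv,in = 1/(hA) = 1/(11.1·0.934) = 0.09646 K/W
  R_plate glass = L/(kA) = 0.00130/(0.933·0.934) = 0.001492 K/W
ΣR = 0.09795 K/W
ΔT = Q·ΣR = 343 × 0.09795 = 33.60 K
Heat flows outward, so T_out = T_in − ΔT = 21.7 − 33.60 = -11.9 °C

T_out = -11.9 °C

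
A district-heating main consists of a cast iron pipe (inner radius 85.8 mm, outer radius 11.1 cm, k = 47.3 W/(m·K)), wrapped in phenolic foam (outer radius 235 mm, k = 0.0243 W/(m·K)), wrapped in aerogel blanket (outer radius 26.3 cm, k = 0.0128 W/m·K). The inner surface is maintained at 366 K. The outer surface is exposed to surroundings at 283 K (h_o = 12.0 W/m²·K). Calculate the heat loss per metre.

Q' = 13.0 W/m

Treat each layer as a resistance in series:
  R'_cast iron = ln(0.111/0.0858)/(2πk) = 0.2575/(2π·47.3) = 8.665×10^-4 m·K/W
  R'_phenolic foam = ln(0.235/0.111)/(2πk) = 0.7501/(2π·0.0243) = 4.913 m·K/W
  R'_aerogel blanket = ln(0.263/0.235)/(2πk) = 0.1126/(2π·0.0128) = 1.400 m·K/W
  R'_conv,out = 1/(2πr h) = 1/(2π·0.263·12.0) = 0.05043 m·K/W
ΣR = 8.665×10^-4 + 4.913 + 1.400 + 0.05043 = 6.364 m·K/W
Q' = ΔT/ΣR = (366 K − 283 K)/6.364 = 13.0 W/m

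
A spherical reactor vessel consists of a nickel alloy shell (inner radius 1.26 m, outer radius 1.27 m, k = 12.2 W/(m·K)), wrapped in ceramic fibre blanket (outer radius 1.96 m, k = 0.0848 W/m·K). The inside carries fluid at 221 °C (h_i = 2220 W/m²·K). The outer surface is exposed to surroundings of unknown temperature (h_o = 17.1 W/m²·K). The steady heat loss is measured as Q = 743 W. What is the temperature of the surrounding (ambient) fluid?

Sum the resistances:
  R_conv,in = 1/(4πr²h) = 1/(4π·1.26²·2220) = 2.258×10^-5 K/W
  R_nickel alloy = (1/1.26 − 1/1.27)/(4πk) = 0.006249/(4π·12.2) = 4.076×10^-5 K/W
  R_ceramic fibre blanket = (1/1.27 − 1/1.96)/(4πk) = 0.2772/(4π·0.0848) = 0.2601 K/W
  R_conv,out = 1/(4πr²h) = 1/(4π·1.96²·17.1) = 0.001211 K/W
ΣR = 0.2614 K/W
ΔT = Q·ΣR = 743 × 0.2614 = 194.2 K
Heat flows outward, so T_out = T_in − ΔT = 221 − 194.2 = 26.8 °C

T_out = 26.8 °C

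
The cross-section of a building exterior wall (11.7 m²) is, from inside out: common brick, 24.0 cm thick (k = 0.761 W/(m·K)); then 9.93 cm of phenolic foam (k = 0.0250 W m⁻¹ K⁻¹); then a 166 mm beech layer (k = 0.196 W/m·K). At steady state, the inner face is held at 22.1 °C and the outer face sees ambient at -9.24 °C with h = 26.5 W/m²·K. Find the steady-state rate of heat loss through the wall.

Resistance network (inner→outer):
  R_common brick = L/(kA) = 0.240/(0.761·11.7) = 0.02696 K/W
  R_phenolic foam = L/(kA) = 0.0993/(0.0250·11.7) = 0.3395 K/W
  R_beech = L/(kA) = 0.166/(0.196·11.7) = 0.07239 K/W
  R_conv,out = 1/(hA) = 1/(26.5·11.7) = 0.003225 K/W
ΣR = 0.02696 + 0.3395 + 0.07239 + 0.003225 = 0.4421 K/W
Q = ΔT/ΣR = (22.1 °C − -9.24 °C)/0.4421 = 70.9 W

Q = 70.9 W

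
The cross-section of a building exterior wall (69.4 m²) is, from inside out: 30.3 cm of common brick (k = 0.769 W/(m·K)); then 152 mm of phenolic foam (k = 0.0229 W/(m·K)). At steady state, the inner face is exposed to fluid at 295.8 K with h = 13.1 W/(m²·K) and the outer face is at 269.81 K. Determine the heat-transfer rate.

Resistance network (inner→outer):
  R_conv,in = 1/(hA) = 1/(13.1·69.4) = 0.001100 K/W
  R_common brick = L/(kA) = 0.303/(0.769·69.4) = 0.005677 K/W
  R_phenolic foam = L/(kA) = 0.152/(0.0229·69.4) = 0.09564 K/W
ΣR = 0.001100 + 0.005677 + 0.09564 = 0.1024 K/W
Q = ΔT/ΣR = (295.8 K − 269.81 K)/0.1024 = 254 W

Q = 254 W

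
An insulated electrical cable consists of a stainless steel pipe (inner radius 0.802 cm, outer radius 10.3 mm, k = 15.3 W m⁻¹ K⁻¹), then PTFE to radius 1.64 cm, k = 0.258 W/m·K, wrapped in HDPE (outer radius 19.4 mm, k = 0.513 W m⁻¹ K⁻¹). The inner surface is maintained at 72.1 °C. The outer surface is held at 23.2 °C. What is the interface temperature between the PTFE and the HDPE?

Resistance network (inner→outer):
  R'_stainless steel = ln(0.0103/0.00802)/(2πk) = 0.2502/(2π·15.3) = 0.002603 m·K/W
  R'_PTFE = ln(0.0164/0.0103)/(2πk) = 0.4651/(2π·0.258) = 0.2869 m·K/W
  R'_HDPE = ln(0.0194/0.0164)/(2πk) = 0.1680/(2π·0.513) = 0.05212 m·K/W
ΣR = 0.002603 + 0.2869 + 0.05212 = 0.3416 m·K/W
Q' = ΔT/ΣR = (72.1 °C − 23.2 °C)/0.3416 = 143.1 W/m
From the inner boundary to the PTFE/HDPE interface, ΣR_partial = 0.2895 m·K/W.
T_interface = T_in − Q'·ΣR_partial = 72.1 °C − (143.1)(0.2895) = 30.7 °C

T = 30.7 °C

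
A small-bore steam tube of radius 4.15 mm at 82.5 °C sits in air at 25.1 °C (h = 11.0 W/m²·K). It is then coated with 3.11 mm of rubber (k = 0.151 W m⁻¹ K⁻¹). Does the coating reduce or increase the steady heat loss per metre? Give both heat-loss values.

Critical radius for a cylinder: r_cr = k/h = 0.0137 m = 1.37 cm.
Outer radius after coating: r₂ = 0.00415 + 0.00311 = 0.00726 m.
Since r₁ < r_cr and r₂ ≤ r_cr, the coating moves toward the maximum at r_cr — heat loss rises.
Bare: R = 1/(2πr₁h) = 3.486 m·K/W; Q = 57.4/3.486 = 16.5 W/m.
Coated: R = R_cond + R_conv = 2.582 m·K/W; Q = 57.4/2.582 = 22.2 W/m.

increases: 16.5 → 22.2 W/m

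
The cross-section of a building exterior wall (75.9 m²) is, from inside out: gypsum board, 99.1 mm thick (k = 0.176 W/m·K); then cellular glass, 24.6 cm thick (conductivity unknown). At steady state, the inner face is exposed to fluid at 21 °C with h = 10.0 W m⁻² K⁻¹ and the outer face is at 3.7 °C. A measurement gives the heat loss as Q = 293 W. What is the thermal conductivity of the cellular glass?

ΣR = ΔT/Q = |21 − 3.7|/293 = 0.05904 K/W
Known resistances:
  R_conv,in = 1/(hA) = 1/(10.0·75.9) = 0.001318 K/W
  R_gypsum board = L/(kA) = 0.0991/(0.176·75.9) = 0.007419 K/W
R_cellular glass = ΣR − ΣR_known = 0.05904 − 0.008737 = 0.05030 K/W
L/(kA) = 0.05030 ⇒ k = 0.246/(0.05030·75.9) = 0.0644 W/m·K

k = 0.0644 W/m·K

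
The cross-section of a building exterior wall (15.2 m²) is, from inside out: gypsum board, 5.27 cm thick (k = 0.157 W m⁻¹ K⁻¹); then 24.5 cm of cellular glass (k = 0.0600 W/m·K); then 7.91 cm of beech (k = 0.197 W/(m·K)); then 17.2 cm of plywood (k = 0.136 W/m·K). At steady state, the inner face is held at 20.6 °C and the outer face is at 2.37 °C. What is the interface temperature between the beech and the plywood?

Series thermal resistances, inner to outer:
  R_gypsum board = L/(kA) = 0.0527/(0.157·15.2) = 0.02208 K/W
  R_cellular glass = L/(kA) = 0.245/(0.0600·15.2) = 0.2686 K/W
  R_beech = L/(kA) = 0.0791/(0.197·15.2) = 0.02642 K/W
  R_plywood = L/(kA) = 0.172/(0.136·15.2) = 0.08320 K/W
ΣR = 0.02208 + 0.2686 + 0.02642 + 0.08320 = 0.4003 K/W
Q = ΔT/ΣR = (20.6 °C − 2.37 °C)/0.4003 = 45.54 W
From the inner boundary to the beech/plywood interface, ΣR_partial = 0.3171 K/W.
T_interface = T_in − Q·ΣR_partial = 20.6 °C − (45.54)(0.3171) = 6.16 °C

T = 6.16 °C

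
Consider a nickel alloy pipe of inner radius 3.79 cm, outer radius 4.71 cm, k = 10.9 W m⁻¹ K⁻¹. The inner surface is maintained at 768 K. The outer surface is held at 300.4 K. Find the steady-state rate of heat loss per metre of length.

Q' = 147 kW/m

Q' = 2πk·ΔT/ln(r₂/r₁) = 2π × 10.9 × 467.6 / ln(0.0471/0.0379) = 1.47×10^5 W/m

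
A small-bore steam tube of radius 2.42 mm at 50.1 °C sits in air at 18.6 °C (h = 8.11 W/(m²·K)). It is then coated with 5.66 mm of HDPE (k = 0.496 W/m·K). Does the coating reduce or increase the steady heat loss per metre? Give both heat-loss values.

Critical radius for a cylinder: r_cr = k/h = 0.0612 m = 6.12 cm.
Outer radius after coating: r₂ = 0.00242 + 0.00566 = 0.00808 m.
Since r₁ < r_cr and r₂ ≤ r_cr, the coating moves toward the maximum at r_cr — heat loss rises.
Bare: R = 1/(2πr₁h) = 8.109 m·K/W; Q = 31.5/8.109 = 3.88 W/m.
Coated: R = R_cond + R_conv = 2.816 m·K/W; Q = 31.5/2.816 = 11.2 W/m.

increases: 3.88 → 11.2 W/m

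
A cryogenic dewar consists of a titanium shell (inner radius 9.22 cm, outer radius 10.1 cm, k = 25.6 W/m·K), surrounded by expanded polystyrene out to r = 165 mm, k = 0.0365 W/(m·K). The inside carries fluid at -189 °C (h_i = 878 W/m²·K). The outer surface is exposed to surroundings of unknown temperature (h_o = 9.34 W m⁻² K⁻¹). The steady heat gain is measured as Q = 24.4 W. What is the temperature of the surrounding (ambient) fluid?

T_out = 23.3 °C

Series resistances:
  R_conv,in = 1/(4πr²h) = 1/(4π·0.0922²·878) = 0.01066 K/W
  R_titanium = (1/0.0922 − 1/0.101)/(4πk) = 0.9450/(4π·25.6) = 0.002938 K/W
  R_expanded polystyrene = (1/0.101 − 1/0.165)/(4πk) = 3.840/(4π·0.0365) = 8.373 K/W
  R_conv,out = 1/(4πr²h) = 1/(4π·0.165²·9.34) = 0.3130 K/W
ΣR = 8.699 K/W
ΔT = Q·ΣR = 24.4 × 8.699 = 212.3 K
Heat flows inward, so T_out = T_in + ΔT = -189 + 212.3 = 23.3 °C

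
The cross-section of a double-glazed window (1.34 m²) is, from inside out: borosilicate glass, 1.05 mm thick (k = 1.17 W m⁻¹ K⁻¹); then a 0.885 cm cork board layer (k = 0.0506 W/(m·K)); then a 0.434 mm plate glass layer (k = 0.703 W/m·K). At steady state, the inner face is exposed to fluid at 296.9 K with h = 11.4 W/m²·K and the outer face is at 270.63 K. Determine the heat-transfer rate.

Q = 133 W

Resistance network (inner→outer):
  R_conv,in = 1/(hA) = 1/(11.4·1.34) = 0.06546 K/W
  R_borosilicate glass = L/(kA) = 0.00105/(1.17·1.34) = 6.697×10^-4 K/W
  R_cork board = L/(kA) = 0.00885/(0.0506·1.34) = 0.1305 K/W
  R_plate glass = L/(kA) = 4.34×10^-4/(0.703·1.34) = 4.607×10^-4 K/W
ΣR = 0.06546 + 6.697×10^-4 + 0.1305 + 4.607×10^-4 = 0.1971 K/W
Q = ΔT/ΣR = (296.9 K − 270.63 K)/0.1971 = 133 W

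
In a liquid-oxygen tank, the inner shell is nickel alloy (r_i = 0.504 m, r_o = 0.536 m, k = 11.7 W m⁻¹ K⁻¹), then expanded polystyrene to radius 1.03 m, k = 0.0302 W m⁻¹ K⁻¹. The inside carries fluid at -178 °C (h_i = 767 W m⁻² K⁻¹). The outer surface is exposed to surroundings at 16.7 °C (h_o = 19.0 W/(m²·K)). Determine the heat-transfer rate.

Q = 82.4 W

Series thermal resistances, inner to outer:
  R_conv,in = 1/(4πr²h) = 1/(4π·0.504²·767) = 4.084×10^-4 K/W
  R_nickel alloy = (1/0.504 − 1/0.536)/(4πk) = 0.1185/(4π·11.7) = 8.057×10^-4 K/W
  R_expanded polystyrene = (1/0.536 − 1/1.03)/(4πk) = 0.8948/(4π·0.0302) = 2.358 K/W
  R_conv,out = 1/(4πr²h) = 1/(4π·1.03²·19.0) = 0.003948 K/W
ΣR = 4.084×10^-4 + 8.057×10^-4 + 2.358 + 0.003948 = 2.363 K/W
Q = ΔT/ΣR = (-178 °C − 16.7 °C)/2.363 = -82.4 W
(Negative Q ⇒ heat flows inward; heat gain = 82.4 W.)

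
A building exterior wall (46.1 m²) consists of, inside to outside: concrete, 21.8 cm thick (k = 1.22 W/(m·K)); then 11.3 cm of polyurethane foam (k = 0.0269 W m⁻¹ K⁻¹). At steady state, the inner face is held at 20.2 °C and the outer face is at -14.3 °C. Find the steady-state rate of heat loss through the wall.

Resistance network (inner→outer):
  R_concrete = L/(kA) = 0.218/(1.22·46.1) = 0.003876 K/W
  R_polyurethane foam = L/(kA) = 0.113/(0.0269·46.1) = 0.09112 K/W
ΣR = 0.003876 + 0.09112 = 0.09500 K/W
Q = ΔT/ΣR = (20.2 °C − -14.3 °C)/0.09500 = 363 W

Q = 363 W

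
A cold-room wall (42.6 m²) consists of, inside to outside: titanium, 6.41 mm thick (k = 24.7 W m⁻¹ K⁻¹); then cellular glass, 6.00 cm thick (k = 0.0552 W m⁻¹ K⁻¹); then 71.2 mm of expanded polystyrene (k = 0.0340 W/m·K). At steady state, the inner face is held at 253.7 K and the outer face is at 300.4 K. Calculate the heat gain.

Q = 625 W

Treat each layer as a resistance in series:
  R_titanium = L/(kA) = 0.00641/(24.7·42.6) = 6.092×10^-6 K/W
  R_cellular glass = L/(kA) = 0.0600/(0.0552·42.6) = 0.02552 K/W
  R_expanded polystyrene = L/(kA) = 0.0712/(0.0340·42.6) = 0.04916 K/W
ΣR = 6.092×10^-6 + 0.02552 + 0.04916 = 0.07469 K/W
Q = ΔT/ΣR = (253.7 K − 300.4 K)/0.07469 = -625 W
(Negative Q ⇒ heat flows inward; heat gain = 625 W.)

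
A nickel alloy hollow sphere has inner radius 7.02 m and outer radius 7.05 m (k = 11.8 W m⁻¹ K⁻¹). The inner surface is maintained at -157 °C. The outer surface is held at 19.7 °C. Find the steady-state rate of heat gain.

Q = 43200 kW

Q = 4πk·ΔT/(1/r₁ − 1/r₂) = 4π × 11.8 × 176.7 / (1/7.02 − 1/7.05) = 4.32×10^7 W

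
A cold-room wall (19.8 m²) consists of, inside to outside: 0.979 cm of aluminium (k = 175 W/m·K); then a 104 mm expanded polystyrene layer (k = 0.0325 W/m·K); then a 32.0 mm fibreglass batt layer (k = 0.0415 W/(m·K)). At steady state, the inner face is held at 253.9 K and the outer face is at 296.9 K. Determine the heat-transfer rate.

Q = 214 W

Treat each layer as a resistance in series:
  R_aluminium = L/(kA) = 0.00979/(175·19.8) = 2.825×10^-6 K/W
  R_expanded polystyrene = L/(kA) = 0.104/(0.0325·19.8) = 0.1616 K/W
  R_fibreglass batt = L/(kA) = 0.0320/(0.0415·19.8) = 0.03894 K/W
ΣR = 2.825×10^-6 + 0.1616 + 0.03894 = 0.2005 K/W
Q = ΔT/ΣR = (253.9 K − 296.9 K)/0.2005 = -214 W
(Negative Q ⇒ heat flows inward; heat gain = 214 W.)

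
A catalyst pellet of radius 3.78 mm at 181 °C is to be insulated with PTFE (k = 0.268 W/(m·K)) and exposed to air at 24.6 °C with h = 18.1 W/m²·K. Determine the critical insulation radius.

For a sphere, r_cr = 2k_ins/h = 2·0.268/18.1 = 0.0296 m = 2.96 cm

r_cr = 2.96 cm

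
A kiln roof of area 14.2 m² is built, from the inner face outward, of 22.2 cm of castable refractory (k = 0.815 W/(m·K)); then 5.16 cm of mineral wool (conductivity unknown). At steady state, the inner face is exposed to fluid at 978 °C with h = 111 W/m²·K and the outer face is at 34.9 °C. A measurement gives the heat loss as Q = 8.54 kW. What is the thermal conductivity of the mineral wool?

ΣR = ΔT/Q = |978 − 34.9|/8540 = 0.1104 K/W
Known resistances:
  R_conv,in = 1/(hA) = 1/(111·14.2) = 6.344×10^-4 K/W
  R_castable refractory = L/(kA) = 0.222/(0.815·14.2) = 0.01918 K/W
R_mineral wool = ΣR − ΣR_known = 0.1104 − 0.01981 = 0.09059 K/W
L/(kA) = 0.09059 ⇒ k = 0.0516/(0.09059·14.2) = 0.0401 W/m·K

k = 0.0401 W/m·K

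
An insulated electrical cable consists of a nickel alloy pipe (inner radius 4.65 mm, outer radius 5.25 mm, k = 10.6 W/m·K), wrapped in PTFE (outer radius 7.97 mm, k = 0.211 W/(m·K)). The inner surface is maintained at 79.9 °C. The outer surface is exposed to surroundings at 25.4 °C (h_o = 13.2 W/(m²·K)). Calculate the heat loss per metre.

Q' = 29.8 W/m

Series thermal resistances, inner to outer:
  R'_nickel alloy = ln(0.00525/0.00465)/(2πk) = 0.1214/(2π·10.6) = 0.001822 m·K/W
  R'_PTFE = ln(0.00797/0.00525)/(2πk) = 0.4175/(2π·0.211) = 0.3149 m·K/W
  R'_conv,out = 1/(2πr h) = 1/(2π·0.00797·13.2) = 1.513 m·K/W
ΣR = 0.001822 + 0.3149 + 1.513 = 1.830 m·K/W
Q' = ΔT/ΣR = (79.9 °C − 25.4 °C)/1.830 = 29.8 W/m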